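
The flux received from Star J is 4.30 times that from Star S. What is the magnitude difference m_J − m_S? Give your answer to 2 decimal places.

-1.58

m_J − m_S = −2.5 log₁₀(F_J/F_S) = −2.5 log₁₀(4.30) = −2.5 × (0.633) = -1.584.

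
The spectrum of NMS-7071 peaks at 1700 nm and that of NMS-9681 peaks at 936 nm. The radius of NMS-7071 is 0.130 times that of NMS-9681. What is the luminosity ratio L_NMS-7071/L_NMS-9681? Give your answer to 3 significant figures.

0.00155

Wien's law gives T ∝ 1/λ_max, so T_NMS-7071/T_NMS-9681 = λ_NMS-9681/λ_NMS-7071 = 936/1700 = 0.5506.
Then L ∝ R²T⁴ gives L_NMS-7071/L_NMS-9681 = (0.130)² × (0.5506)⁴ = 0.01690 × 0.09190 = 0.001553.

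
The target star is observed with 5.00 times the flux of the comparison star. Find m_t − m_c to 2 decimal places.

m_t − m_c = −2.5 log₁₀(F_t/F_c) = −2.5 log₁₀(5.00) = −2.5 × (0.699) = -1.747.

-1.75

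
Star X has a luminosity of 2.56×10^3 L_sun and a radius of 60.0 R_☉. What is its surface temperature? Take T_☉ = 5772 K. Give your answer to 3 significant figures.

T/T_☉ = (L/L_☉)^(1/4) / (R/R_☉)^(1/2)
T = 5772 × (2.56×10^3)^(1/4) / √(60.0) = 5772 × 7.113 / 7.746 = 5300 K.

5.30×10^3 K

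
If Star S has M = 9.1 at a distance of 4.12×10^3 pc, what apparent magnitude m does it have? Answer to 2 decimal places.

22.17

m = M + 5 log₁₀(d/10 pc) = 9.1 + 5 log₁₀(4.12×10^3/10)
  = 9.1 + 5 × 2.615 = 9.1 + 13.07 = 22.17.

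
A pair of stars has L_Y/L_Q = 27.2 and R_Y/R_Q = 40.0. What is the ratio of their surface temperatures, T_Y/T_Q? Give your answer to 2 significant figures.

0.36

L ∝ R²T⁴ gives T ∝ (L/R²)^(1/4), so
T_Y/T_Q = (27.2 / 40.0²)^(1/4) = (0.01700)^(1/4) = 0.3611.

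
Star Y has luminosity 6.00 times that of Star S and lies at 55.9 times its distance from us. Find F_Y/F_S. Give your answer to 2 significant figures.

F = L/(4πd²), so F_Y/F_S = (L_Y/L_S) / (d_Y/d_S)²
= 6.00 / (55.9)² = 6.00 / 3125 = 0.001920.

0.0019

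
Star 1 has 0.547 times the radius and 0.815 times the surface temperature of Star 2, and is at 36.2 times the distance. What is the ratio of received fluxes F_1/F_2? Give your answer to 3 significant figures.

L_1/L_2 = (R_1/R_2)²(T_1/T_2)⁴ = (0.547)² × (0.815)⁴ = 0.1320.
F_1/F_2 = (L_1/L_2)/(d_1/d_2)² = 0.1320 / (36.2)² = 1.007×10^-4.

1.01×10^-4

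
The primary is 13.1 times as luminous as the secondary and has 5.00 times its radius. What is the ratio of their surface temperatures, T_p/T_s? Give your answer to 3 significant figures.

L ∝ R²T⁴ gives T ∝ (L/R²)^(1/4), so
T_p/T_s = (13.1 / 5.00²)^(1/4) = (0.5240)^(1/4) = 0.8508.

0.851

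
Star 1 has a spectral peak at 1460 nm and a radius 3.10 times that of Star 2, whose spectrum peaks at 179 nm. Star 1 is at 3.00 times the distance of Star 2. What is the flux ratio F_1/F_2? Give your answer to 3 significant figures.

Wien's law: T_1/T_2 = λ_2/λ_1 = 179/1460 = 0.1226.
L_1/L_2 = (R_1/R_2)²(T_1/T_2)⁴ = (3.10)²(0.1226)⁴ = 0.002171.
F_1/F_2 = (L_1/L_2)/(d_1/d_2)² = 0.002171/(3.00)² = 2.413×10^-4.

2.41×10^-4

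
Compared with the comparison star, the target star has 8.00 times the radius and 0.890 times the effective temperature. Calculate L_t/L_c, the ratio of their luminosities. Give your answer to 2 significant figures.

40

From the Stefan–Boltzmann law, L ∝ R²T⁴, so
L_t/L_c = (R_t/R_c)² (T_t/T_c)⁴ = (8.00)² × (0.890)⁴ = 64.00 × 0.6274 = 40.16.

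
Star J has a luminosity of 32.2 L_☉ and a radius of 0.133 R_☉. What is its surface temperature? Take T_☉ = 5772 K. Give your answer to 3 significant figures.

3.77×10^4 K

T/T_☉ = (L/L_☉)^(1/4) / (R/R_☉)^(1/2)
T = 5772 × (32.2)^(1/4) / √(0.133) = 5772 × 2.382 / 0.3647 = 3.770×10^4 K.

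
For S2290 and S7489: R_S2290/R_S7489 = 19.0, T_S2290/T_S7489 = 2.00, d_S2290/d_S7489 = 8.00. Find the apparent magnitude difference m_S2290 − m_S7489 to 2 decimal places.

L_S2290/L_S7489 = (19.0)²(2.00)⁴ = 5776.
F_S2290/F_S7489 = (L_S2290/L_S7489)/(d_S2290/d_S7489)² = 5776/64.00 = 90.25.
m_S2290 − m_S7489 = −2.5 log₁₀(90.25) = -4.89.

-4.89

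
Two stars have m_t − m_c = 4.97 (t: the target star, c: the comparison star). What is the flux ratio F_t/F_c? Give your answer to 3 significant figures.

0.0103

F_t/F_c = 10^(−(m_t − m_c)/2.5) = 10^(-4.97/2.5) = 10^-1.988 = 0.01028.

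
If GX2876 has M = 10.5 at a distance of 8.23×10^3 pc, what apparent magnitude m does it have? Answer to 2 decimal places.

m = M + 5 log₁₀(d/10 pc) = 10.5 + 5 log₁₀(8.23×10^3/10)
  = 10.5 + 5 × 2.915 = 10.5 + 14.58 = 25.08.

25.08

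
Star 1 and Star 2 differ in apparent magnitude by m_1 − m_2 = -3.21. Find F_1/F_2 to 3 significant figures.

F_1/F_2 = 10^(−(m_1 − m_2)/2.5) = 10^(3.21/2.5) = 10^1.284 = 19.23.

19.2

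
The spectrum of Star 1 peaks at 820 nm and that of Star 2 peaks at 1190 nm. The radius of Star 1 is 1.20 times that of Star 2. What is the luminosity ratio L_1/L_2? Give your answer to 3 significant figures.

6.39

Wien's law gives T ∝ 1/λ_max, so T_1/T_2 = λ_2/λ_1 = 1190/820 = 1.451.
Then L ∝ R²T⁴ gives L_1/L_2 = (1.20)² × (1.451)⁴ = 1.440 × 4.435 = 6.387.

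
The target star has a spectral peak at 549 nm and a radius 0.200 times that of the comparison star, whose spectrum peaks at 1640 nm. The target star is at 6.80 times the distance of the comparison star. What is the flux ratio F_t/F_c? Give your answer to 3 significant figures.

Wien's law: T_t/T_c = λ_c/λ_t = 1640/549 = 2.987.
L_t/L_c = (R_t/R_c)²(T_t/T_c)⁴ = (0.200)²(2.987)⁴ = 3.185.
F_t/F_c = (L_t/L_c)/(d_t/d_c)² = 3.185/(6.80)² = 0.06889.

0.0689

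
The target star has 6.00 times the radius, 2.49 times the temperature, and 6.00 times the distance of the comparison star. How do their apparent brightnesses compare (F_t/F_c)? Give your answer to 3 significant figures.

38.4

L_t/L_c = (R_t/R_c)²(T_t/T_c)⁴ = (6.00)² × (2.49)⁴ = 1384.
F_t/F_c = (L_t/L_c)/(d_t/d_c)² = 1384 / (6.00)² = 38.44.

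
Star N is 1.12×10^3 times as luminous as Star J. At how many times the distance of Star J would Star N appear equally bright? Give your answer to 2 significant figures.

33

Equal flux requires L_N/d_N² = L_J/d_J², so d_N/d_J = √(L_N/L_J)
= √(1.12×10^3) = 33.47.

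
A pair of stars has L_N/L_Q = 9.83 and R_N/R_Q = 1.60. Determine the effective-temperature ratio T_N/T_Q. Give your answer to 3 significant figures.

1.40

L ∝ R²T⁴ gives T ∝ (L/R²)^(1/4), so
T_N/T_Q = (9.83 / 1.60²)^(1/4) = (3.840)^(1/4) = 1.400.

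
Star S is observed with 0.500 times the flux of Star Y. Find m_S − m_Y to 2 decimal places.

0.75

m_S − m_Y = −2.5 log₁₀(F_S/F_Y) = −2.5 log₁₀(0.500) = −2.5 × (-0.301) = 0.753.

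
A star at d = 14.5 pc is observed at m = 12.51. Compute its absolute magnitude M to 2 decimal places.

11.70

M = m − 5 log₁₀(d/10 pc) = 12.51 − 5 log₁₀(14.5/10)
  = 12.51 − 5 × 0.161 = 12.51 − 0.81 = 11.70.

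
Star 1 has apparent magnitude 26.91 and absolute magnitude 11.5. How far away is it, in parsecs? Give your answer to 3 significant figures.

1.21×10^4 pc

m − M = 5 log₁₀(d/10 pc)
26.91 − (11.5) = 15.41 = 5 log₁₀(d/10)
d = 10 × 10^(15.41/5) = 10 × 10^3.082 = 1.208×10^4 pc.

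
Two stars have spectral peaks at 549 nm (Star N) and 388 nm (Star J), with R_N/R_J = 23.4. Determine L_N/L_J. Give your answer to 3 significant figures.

Wien's law gives T ∝ 1/λ_max, so T_N/T_J = λ_J/λ_N = 388/549 = 0.7067.
Then L ∝ R²T⁴ gives L_N/L_J = (23.4)² × (0.7067)⁴ = 547.6 × 0.2495 = 136.6.

137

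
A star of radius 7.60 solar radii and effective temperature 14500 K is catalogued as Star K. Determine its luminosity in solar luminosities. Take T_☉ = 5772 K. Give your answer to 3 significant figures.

L/L_☉ = (R/R_☉)² (T/T_☉)⁴ = (7.60)² × (14500/5772)⁴
       = 57.76 × (2.512)⁴ = 57.76 × 39.83 = 2300.

2.30×10^3 solar luminosities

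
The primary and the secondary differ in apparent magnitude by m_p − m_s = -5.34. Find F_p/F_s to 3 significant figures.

F_p/F_s = 10^(−(m_p − m_s)/2.5) = 10^(5.34/2.5) = 10^2.136 = 136.8.

137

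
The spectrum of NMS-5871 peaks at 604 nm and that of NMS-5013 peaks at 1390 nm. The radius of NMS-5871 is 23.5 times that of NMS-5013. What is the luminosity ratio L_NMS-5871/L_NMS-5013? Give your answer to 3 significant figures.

Wien's law gives T ∝ 1/λ_max, so T_NMS-5871/T_NMS-5013 = λ_NMS-5013/λ_NMS-5871 = 1390/604 = 2.301.
Then L ∝ R²T⁴ gives L_NMS-5871/L_NMS-5013 = (23.5)² × (2.301)⁴ = 552.2 × 28.05 = 1.549×10^4.

1.55×10^4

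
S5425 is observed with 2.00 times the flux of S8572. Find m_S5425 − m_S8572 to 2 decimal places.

-0.75

m_S5425 − m_S8572 = −2.5 log₁₀(F_S5425/F_S8572) = −2.5 log₁₀(2.00) = −2.5 × (0.301) = -0.753.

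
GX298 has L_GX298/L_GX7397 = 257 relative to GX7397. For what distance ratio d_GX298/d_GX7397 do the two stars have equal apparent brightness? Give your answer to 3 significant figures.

16.0

Equal flux requires L_GX298/d_GX298² = L_GX7397/d_GX7397², so d_GX298/d_GX7397 = √(L_GX298/L_GX7397)
= √(257) = 16.03.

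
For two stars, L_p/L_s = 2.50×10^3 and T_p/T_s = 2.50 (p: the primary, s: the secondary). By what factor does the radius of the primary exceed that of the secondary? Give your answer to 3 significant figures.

L ∝ R²T⁴ gives R ∝ √L / T², so
R_p/R_s = √(2.50×10^3) / (2.50)² = 50.00 / 6.250 = 8.000.

8.00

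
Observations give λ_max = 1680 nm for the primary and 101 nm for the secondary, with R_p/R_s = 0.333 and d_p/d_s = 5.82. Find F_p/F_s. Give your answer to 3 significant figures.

4.28×10^-8

Wien's law: T_p/T_s = λ_s/λ_p = 101/1680 = 0.06012.
L_p/L_s = (R_p/R_s)²(T_p/T_s)⁴ = (0.333)²(0.06012)⁴ = 1.449×10^-6.
F_p/F_s = (L_p/L_s)/(d_p/d_s)² = 1.449×10^-6/(5.82)² = 4.277×10^-8.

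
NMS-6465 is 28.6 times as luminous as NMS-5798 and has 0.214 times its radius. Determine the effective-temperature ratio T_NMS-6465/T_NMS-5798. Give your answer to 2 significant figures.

5.0

L ∝ R²T⁴ gives T ∝ (L/R²)^(1/4), so
T_NMS-6465/T_NMS-5798 = (28.6 / 0.214²)^(1/4) = (624.5)^(1/4) = 4.999.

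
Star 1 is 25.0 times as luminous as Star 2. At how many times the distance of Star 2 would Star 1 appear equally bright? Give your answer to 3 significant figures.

5.00

Equal flux requires L_1/d_1² = L_2/d_2², so d_1/d_2 = √(L_1/L_2)
= √(25.0) = 5.000.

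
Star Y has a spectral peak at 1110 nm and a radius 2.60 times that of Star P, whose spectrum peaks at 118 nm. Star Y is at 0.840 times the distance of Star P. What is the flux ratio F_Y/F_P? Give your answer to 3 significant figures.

Wien's law: T_Y/T_P = λ_P/λ_Y = 118/1110 = 0.1063.
L_Y/L_P = (R_Y/R_P)²(T_Y/T_P)⁴ = (2.60)²(0.1063)⁴ = 8.633×10^-4.
F_Y/F_P = (L_Y/L_P)/(d_Y/d_P)² = 8.633×10^-4/(0.840)² = 0.001224.

0.00122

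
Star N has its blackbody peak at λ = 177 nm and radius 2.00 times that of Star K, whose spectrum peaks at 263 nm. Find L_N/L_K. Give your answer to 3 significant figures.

19.5

Wien's law gives T ∝ 1/λ_max, so T_N/T_K = λ_K/λ_N = 263/177 = 1.486.
Then L ∝ R²T⁴ gives L_N/L_K = (2.00)² × (1.486)⁴ = 4.000 × 4.874 = 19.50.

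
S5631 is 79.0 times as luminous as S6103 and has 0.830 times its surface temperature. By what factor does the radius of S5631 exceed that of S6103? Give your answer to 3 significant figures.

L ∝ R²T⁴ gives R ∝ √L / T², so
R_S5631/R_S6103 = √(79.0) / (0.830)² = 8.888 / 0.6889 = 12.90.

12.9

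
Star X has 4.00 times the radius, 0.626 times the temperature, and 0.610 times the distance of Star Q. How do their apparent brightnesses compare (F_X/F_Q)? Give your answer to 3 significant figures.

L_X/L_Q = (R_X/R_Q)²(T_X/T_Q)⁴ = (4.00)² × (0.626)⁴ = 2.457.
F_X/F_Q = (L_X/L_Q)/(d_X/d_Q)² = 2.457 / (0.610)² = 6.603.

6.60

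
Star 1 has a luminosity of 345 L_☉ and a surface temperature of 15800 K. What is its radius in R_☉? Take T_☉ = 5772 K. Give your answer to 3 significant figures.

R/R_☉ = √(L/L_☉) / (T/T_☉)² = √(345) / (2.737)²
       = 18.57 / 7.493 = 2.479.

2.48 R_☉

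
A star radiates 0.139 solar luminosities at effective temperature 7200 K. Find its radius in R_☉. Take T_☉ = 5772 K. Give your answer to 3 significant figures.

0.240 R_☉

R/R_☉ = √(L/L_☉) / (T/T_☉)² = √(0.139) / (1.247)²
       = 0.3728 / 1.556 = 0.2396.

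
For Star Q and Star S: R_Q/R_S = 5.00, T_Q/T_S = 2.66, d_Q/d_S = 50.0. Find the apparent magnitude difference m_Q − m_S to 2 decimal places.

L_Q/L_S = (5.00)²(2.66)⁴ = 1252.
F_Q/F_S = (L_Q/L_S)/(d_Q/d_S)² = 1252/2500 = 0.5006.
m_Q − m_S = −2.5 log₁₀(0.5006) = 0.75.

0.75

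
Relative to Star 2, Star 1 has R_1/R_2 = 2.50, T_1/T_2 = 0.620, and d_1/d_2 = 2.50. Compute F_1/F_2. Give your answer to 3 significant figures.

L_1/L_2 = (R_1/R_2)²(T_1/T_2)⁴ = (2.50)² × (0.620)⁴ = 0.9235.
F_1/F_2 = (L_1/L_2)/(d_1/d_2)² = 0.9235 / (2.50)² = 0.1478.

0.148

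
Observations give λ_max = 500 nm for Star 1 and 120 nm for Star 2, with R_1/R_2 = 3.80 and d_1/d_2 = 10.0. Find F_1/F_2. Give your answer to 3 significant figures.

Wien's law: T_1/T_2 = λ_2/λ_1 = 120/500 = 0.2400.
L_1/L_2 = (R_1/R_2)²(T_1/T_2)⁴ = (3.80)²(0.2400)⁴ = 0.04791.
F_1/F_2 = (L_1/L_2)/(d_1/d_2)² = 0.04791/(10.0)² = 4.791×10^-4.

4.79×10^-4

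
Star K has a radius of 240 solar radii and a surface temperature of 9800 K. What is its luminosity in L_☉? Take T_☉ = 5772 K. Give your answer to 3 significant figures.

L/L_☉ = (R/R_☉)² (T/T_☉)⁴ = (240)² × (9800/5772)⁴
       = 5.760×10^4 × (1.698)⁴ = 5.760×10^4 × 8.310 = 4.787×10^5.

4.79×10^5 L_☉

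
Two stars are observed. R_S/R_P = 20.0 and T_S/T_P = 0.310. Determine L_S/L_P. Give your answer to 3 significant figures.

3.69

From the Stefan–Boltzmann law, L ∝ R²T⁴, so
L_S/L_P = (R_S/R_P)² (T_S/T_P)⁴ = (20.0)² × (0.310)⁴ = 400.0 × 0.009235 = 3.694.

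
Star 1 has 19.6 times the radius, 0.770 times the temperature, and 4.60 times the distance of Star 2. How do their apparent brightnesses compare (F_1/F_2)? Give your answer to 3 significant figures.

L_1/L_2 = (R_1/R_2)²(T_1/T_2)⁴ = (19.6)² × (0.770)⁴ = 135.0.
F_1/F_2 = (L_1/L_2)/(d_1/d_2)² = 135.0 / (4.60)² = 6.382.

6.38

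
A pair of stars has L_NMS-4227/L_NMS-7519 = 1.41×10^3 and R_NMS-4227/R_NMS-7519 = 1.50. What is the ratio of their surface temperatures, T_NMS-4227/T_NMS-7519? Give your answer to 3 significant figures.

5.00

L ∝ R²T⁴ gives T ∝ (L/R²)^(1/4), so
T_NMS-4227/T_NMS-7519 = (1.41×10^3 / 1.50²)^(1/4) = (626.7)^(1/4) = 5.003.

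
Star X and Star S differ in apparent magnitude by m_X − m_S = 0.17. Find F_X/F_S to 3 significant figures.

0.855

F_X/F_S = 10^(−(m_X − m_S)/2.5) = 10^(-0.17/2.5) = 10^-0.068 = 0.8551.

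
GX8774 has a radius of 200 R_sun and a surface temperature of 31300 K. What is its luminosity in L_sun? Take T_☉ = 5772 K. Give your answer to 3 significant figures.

L/L_☉ = (R/R_☉)² (T/T_☉)⁴ = (200)² × (31300/5772)⁴
       = 4.000×10^4 × (5.423)⁴ = 4.000×10^4 × 864.7 = 3.459×10^7.

3.46×10^7 L_sun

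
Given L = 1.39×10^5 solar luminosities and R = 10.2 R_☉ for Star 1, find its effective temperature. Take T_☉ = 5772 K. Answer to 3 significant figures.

T/T_☉ = (L/L_☉)^(1/4) / (R/R_☉)^(1/2)
T = 5772 × (1.39×10^5)^(1/4) / √(10.2) = 5772 × 19.31 / 3.194 = 3.490×10^4 K.

3.49×10^4 K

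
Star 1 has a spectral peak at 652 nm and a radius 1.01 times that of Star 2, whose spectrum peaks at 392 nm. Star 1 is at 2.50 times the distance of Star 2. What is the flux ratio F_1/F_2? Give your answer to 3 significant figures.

Wien's law: T_1/T_2 = λ_2/λ_1 = 392/652 = 0.6012.
L_1/L_2 = (R_1/R_2)²(T_1/T_2)⁴ = (1.01)²(0.6012)⁴ = 0.1333.
F_1/F_2 = (L_1/L_2)/(d_1/d_2)² = 0.1333/(2.50)² = 0.02133.

0.0213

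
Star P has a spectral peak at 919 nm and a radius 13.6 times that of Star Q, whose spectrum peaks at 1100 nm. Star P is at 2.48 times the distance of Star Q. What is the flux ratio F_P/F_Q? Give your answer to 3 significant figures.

61.7

Wien's law: T_P/T_Q = λ_Q/λ_P = 1100/919 = 1.197.
L_P/L_Q = (R_P/R_Q)²(T_P/T_Q)⁴ = (13.6)²(1.197)⁴ = 379.7.
F_P/F_Q = (L_P/L_Q)/(d_P/d_Q)² = 379.7/(2.48)² = 61.73.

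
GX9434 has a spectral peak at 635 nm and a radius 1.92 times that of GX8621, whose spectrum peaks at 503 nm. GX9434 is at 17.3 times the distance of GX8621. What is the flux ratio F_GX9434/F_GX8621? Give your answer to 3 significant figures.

Wien's law: T_GX9434/T_GX8621 = λ_GX8621/λ_GX9434 = 503/635 = 0.7921.
L_GX9434/L_GX8621 = (R_GX9434/R_GX8621)²(T_GX9434/T_GX8621)⁴ = (1.92)²(0.7921)⁴ = 1.451.
F_GX9434/F_GX8621 = (L_GX9434/L_GX8621)/(d_GX9434/d_GX8621)² = 1.451/(17.3)² = 0.004849.

0.00485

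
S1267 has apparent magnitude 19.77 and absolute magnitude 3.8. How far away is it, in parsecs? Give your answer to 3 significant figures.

m − M = 5 log₁₀(d/10 pc)
19.77 − (3.8) = 15.97 = 5 log₁₀(d/10)
d = 10 × 10^(15.97/5) = 10 × 10^3.194 = 1.563×10^4 pc.

1.56×10^4 pc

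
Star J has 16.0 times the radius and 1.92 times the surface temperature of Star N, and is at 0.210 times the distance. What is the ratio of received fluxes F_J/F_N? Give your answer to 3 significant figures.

L_J/L_N = (R_J/R_N)²(T_J/T_N)⁴ = (16.0)² × (1.92)⁴ = 3479.
F_J/F_N = (L_J/L_N)/(d_J/d_N)² = 3479 / (0.210)² = 7.889×10^4.

7.89×10^4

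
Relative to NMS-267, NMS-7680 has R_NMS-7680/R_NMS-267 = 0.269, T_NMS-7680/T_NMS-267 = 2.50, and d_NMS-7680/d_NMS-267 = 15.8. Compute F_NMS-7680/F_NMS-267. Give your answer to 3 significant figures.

L_NMS-7680/L_NMS-267 = (R_NMS-7680/R_NMS-267)²(T_NMS-7680/T_NMS-267)⁴ = (0.269)² × (2.50)⁴ = 2.827.
F_NMS-7680/F_NMS-267 = (L_NMS-7680/L_NMS-267)/(d_NMS-7680/d_NMS-267)² = 2.827 / (15.8)² = 0.01132.

0.0113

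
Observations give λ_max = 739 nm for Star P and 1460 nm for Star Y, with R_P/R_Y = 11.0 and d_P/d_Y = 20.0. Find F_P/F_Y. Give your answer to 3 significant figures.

Wien's law: T_P/T_Y = λ_Y/λ_P = 1460/739 = 1.976.
L_P/L_Y = (R_P/R_Y)²(T_P/T_Y)⁴ = (11.0)²(1.976)⁴ = 1843.
F_P/F_Y = (L_P/L_Y)/(d_P/d_Y)² = 1843/(20.0)² = 4.608.

4.61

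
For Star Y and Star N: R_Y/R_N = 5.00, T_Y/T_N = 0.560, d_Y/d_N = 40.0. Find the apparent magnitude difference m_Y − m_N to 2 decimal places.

L_Y/L_N = (5.00)²(0.560)⁴ = 2.459.
F_Y/F_N = (L_Y/L_N)/(d_Y/d_N)² = 2.459/1600 = 0.001537.
m_Y − m_N = −2.5 log₁₀(0.001537) = 7.03.

7.03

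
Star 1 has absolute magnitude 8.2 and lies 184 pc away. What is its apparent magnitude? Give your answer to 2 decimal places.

m = M + 5 log₁₀(d/10 pc) = 8.2 + 5 log₁₀(184/10)
  = 8.2 + 5 × 1.265 = 8.2 + 6.32 = 14.52.

14.52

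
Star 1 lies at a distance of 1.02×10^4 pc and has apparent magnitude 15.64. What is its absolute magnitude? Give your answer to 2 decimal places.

M = m − 5 log₁₀(d/10 pc) = 15.64 − 5 log₁₀(1.02×10^4/10)
  = 15.64 − 5 × 3.009 = 15.64 − 15.04 = 0.60.

0.60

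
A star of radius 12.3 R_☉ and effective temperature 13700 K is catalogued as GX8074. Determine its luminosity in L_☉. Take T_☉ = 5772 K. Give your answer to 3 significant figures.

L/L_☉ = (R/R_☉)² (T/T_☉)⁴ = (12.3)² × (13700/5772)⁴
       = 151.3 × (2.374)⁴ = 151.3 × 31.74 = 4802.

4.80×10^3 L_☉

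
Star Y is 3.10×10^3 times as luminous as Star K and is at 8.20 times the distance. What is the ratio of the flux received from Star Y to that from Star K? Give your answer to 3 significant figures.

46.1

F = L/(4πd²), so F_Y/F_K = (L_Y/L_K) / (d_Y/d_K)²
= 3.10×10^3 / (8.20)² = 3.10×10^3 / 67.24 = 46.10.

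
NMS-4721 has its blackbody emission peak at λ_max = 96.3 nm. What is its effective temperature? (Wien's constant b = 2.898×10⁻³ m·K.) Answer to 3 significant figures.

T = b/λ_max = 2.898×10⁻³ / (96.3×10⁻⁹) = 3.009×10^4 K.

3.01×10^4 K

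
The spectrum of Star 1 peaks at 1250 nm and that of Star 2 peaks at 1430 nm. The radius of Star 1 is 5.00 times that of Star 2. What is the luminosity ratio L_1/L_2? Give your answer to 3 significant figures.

Wien's law gives T ∝ 1/λ_max, so T_1/T_2 = λ_2/λ_1 = 1430/1250 = 1.144.
Then L ∝ R²T⁴ gives L_1/L_2 = (5.00)² × (1.144)⁴ = 25.00 × 1.713 = 42.82.

42.8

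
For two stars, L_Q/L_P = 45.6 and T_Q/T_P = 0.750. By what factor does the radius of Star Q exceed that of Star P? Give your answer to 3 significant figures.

L ∝ R²T⁴ gives R ∝ √L / T², so
R_Q/R_P = √(45.6) / (0.750)² = 6.753 / 0.5625 = 12.00.

12.0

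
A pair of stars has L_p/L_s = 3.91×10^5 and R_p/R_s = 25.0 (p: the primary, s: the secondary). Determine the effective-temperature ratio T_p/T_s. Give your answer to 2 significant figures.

5.0

L ∝ R²T⁴ gives T ∝ (L/R²)^(1/4), so
T_p/T_s = (3.91×10^5 / 25.0²)^(1/4) = (625.6)^(1/4) = 5.001.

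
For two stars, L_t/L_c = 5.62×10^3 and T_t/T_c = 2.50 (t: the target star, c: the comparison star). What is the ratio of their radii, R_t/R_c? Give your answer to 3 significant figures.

12.0

L ∝ R²T⁴ gives R ∝ √L / T², so
R_t/R_c = √(5.62×10^3) / (2.50)² = 74.97 / 6.250 = 11.99.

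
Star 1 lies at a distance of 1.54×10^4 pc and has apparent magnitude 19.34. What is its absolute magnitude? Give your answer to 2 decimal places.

3.40

M = m − 5 log₁₀(d/10 pc) = 19.34 − 5 log₁₀(1.54×10^4/10)
  = 19.34 − 5 × 3.188 = 19.34 − 15.94 = 3.40.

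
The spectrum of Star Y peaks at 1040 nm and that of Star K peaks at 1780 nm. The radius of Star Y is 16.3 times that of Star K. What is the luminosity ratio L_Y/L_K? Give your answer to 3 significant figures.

2.28×10^3

Wien's law gives T ∝ 1/λ_max, so T_Y/T_K = λ_K/λ_Y = 1780/1040 = 1.712.
Then L ∝ R²T⁴ gives L_Y/L_K = (16.3)² × (1.712)⁴ = 265.7 × 8.581 = 2280.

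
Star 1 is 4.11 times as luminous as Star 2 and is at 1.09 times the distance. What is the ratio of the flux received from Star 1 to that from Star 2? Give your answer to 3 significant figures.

F = L/(4πd²), so F_1/F_2 = (L_1/L_2) / (d_1/d_2)²
= 4.11 / (1.09)² = 4.11 / 1.188 = 3.459.

3.46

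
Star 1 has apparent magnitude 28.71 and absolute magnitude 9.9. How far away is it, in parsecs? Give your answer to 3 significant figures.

m − M = 5 log₁₀(d/10 pc)
28.71 − (9.9) = 18.81 = 5 log₁₀(d/10)
d = 10 × 10^(18.81/5) = 10 × 10^3.762 = 5.781×10^4 pc.

5.78×10^4 pc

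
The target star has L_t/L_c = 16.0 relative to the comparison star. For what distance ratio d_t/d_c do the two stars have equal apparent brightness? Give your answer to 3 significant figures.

Equal flux requires L_t/d_t² = L_c/d_c², so d_t/d_c = √(L_t/L_c)
= √(16.0) = 4.000.

4.00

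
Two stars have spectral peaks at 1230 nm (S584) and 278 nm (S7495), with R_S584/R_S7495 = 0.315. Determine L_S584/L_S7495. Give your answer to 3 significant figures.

Wien's law gives T ∝ 1/λ_max, so T_S584/T_S7495 = λ_S7495/λ_S584 = 278/1230 = 0.2260.
Then L ∝ R²T⁴ gives L_S584/L_S7495 = (0.315)² × (0.2260)⁴ = 0.09923 × 0.002610 = 2.589×10^-4.

2.59×10^-4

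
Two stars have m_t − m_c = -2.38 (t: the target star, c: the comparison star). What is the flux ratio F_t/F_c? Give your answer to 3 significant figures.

8.95

F_t/F_c = 10^(−(m_t − m_c)/2.5) = 10^(2.38/2.5) = 10^0.952 = 8.954.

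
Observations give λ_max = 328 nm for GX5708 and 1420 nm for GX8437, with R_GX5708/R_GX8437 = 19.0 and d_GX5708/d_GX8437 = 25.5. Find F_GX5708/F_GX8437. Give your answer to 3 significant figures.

195

Wien's law: T_GX5708/T_GX8437 = λ_GX8437/λ_GX5708 = 1420/328 = 4.329.
L_GX5708/L_GX8437 = (R_GX5708/R_GX8437)²(T_GX5708/T_GX8437)⁴ = (19.0)²(4.329)⁴ = 1.268×10^5.
F_GX5708/F_GX8437 = (L_GX5708/L_GX8437)/(d_GX5708/d_GX8437)² = 1.268×10^5/(25.5)² = 195.0.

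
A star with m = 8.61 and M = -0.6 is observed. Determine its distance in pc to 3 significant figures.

m − M = 5 log₁₀(d/10 pc)
8.61 − (-0.6) = 9.21 = 5 log₁₀(d/10)
d = 10 × 10^(9.21/5) = 10 × 10^1.842 = 695.0 pc.

695 pc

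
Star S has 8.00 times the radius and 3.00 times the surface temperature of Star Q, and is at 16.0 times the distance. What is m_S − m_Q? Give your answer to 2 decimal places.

-3.27

L_S/L_Q = (8.00)²(3.00)⁴ = 5184.
F_S/F_Q = (L_S/L_Q)/(d_S/d_Q)² = 5184/256.0 = 20.25.
m_S − m_Q = −2.5 log₁₀(20.25) = -3.27.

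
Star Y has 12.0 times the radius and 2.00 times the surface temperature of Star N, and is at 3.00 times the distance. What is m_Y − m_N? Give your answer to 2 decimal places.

-6.02

L_Y/L_N = (12.0)²(2.00)⁴ = 2304.
F_Y/F_N = (L_Y/L_N)/(d_Y/d_N)² = 2304/9.000 = 256.0.
m_Y − m_N = −2.5 log₁₀(256.0) = -6.02.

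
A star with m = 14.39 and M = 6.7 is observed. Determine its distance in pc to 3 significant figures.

m − M = 5 log₁₀(d/10 pc)
14.39 − (6.7) = 7.69 = 5 log₁₀(d/10)
d = 10 × 10^(7.69/5) = 10 × 10^1.538 = 345.1 pc.

345 pc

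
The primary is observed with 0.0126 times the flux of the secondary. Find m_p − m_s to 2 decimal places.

m_p − m_s = −2.5 log₁₀(F_p/F_s) = −2.5 log₁₀(0.0126) = −2.5 × (-1.900) = 4.749.

4.75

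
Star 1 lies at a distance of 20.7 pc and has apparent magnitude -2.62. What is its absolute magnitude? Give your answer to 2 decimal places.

M = m − 5 log₁₀(d/10 pc) = -2.62 − 5 log₁₀(20.7/10)
  = -2.62 − 5 × 0.316 = -2.62 − 1.58 = -4.20.

-4.20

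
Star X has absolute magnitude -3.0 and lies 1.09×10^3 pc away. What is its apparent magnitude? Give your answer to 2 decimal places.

m = M + 5 log₁₀(d/10 pc) = -3.0 + 5 log₁₀(1.09×10^3/10)
  = -3.0 + 5 × 2.037 = -3.0 + 10.19 = 7.19.

7.19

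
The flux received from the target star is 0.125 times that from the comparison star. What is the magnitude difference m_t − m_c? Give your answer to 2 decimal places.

2.26

m_t − m_c = −2.5 log₁₀(F_t/F_c) = −2.5 log₁₀(0.125) = −2.5 × (-0.903) = 2.258.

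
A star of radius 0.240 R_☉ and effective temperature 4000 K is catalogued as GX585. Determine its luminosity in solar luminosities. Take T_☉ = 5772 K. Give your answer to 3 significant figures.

L/L_☉ = (R/R_☉)² (T/T_☉)⁴ = (0.240)² × (4000/5772)⁴
       = 0.05760 × (0.6930)⁴ = 0.05760 × 0.2306 = 0.01328.

0.0133 solar luminosities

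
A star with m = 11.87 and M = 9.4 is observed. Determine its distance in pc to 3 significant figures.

31.2 pc

m − M = 5 log₁₀(d/10 pc)
11.87 − (9.4) = 2.47 = 5 log₁₀(d/10)
d = 10 × 10^(2.47/5) = 10 × 10^0.494 = 31.19 pc.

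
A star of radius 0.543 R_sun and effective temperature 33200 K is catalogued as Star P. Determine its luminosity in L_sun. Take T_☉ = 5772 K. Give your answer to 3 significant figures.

323 L_sun

L/L_☉ = (R/R_☉)² (T/T_☉)⁴ = (0.543)² × (33200/5772)⁴
       = 0.2948 × (5.752)⁴ = 0.2948 × 1095 = 322.7.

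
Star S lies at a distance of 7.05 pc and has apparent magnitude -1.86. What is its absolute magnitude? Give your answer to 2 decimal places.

-1.10

M = m − 5 log₁₀(d/10 pc) = -1.86 − 5 log₁₀(7.05/10)
  = -1.86 − 5 × -0.152 = -1.86 − -0.76 = -1.10.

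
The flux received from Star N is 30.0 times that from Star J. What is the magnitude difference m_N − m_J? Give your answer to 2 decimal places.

m_N − m_J = −2.5 log₁₀(F_N/F_J) = −2.5 log₁₀(30.0) = −2.5 × (1.477) = -3.693.

-3.69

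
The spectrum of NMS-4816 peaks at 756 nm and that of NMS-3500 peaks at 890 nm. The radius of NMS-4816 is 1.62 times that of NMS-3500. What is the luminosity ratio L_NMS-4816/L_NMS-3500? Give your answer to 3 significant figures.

Wien's law gives T ∝ 1/λ_max, so T_NMS-4816/T_NMS-3500 = λ_NMS-3500/λ_NMS-4816 = 890/756 = 1.177.
Then L ∝ R²T⁴ gives L_NMS-4816/L_NMS-3500 = (1.62)² × (1.177)⁴ = 2.624 × 1.921 = 5.041.

5.04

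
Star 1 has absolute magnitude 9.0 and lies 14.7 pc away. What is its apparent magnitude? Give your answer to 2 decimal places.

m = M + 5 log₁₀(d/10 pc) = 9.0 + 5 log₁₀(14.7/10)
  = 9.0 + 5 × 0.167 = 9.0 + 0.84 = 9.84.

9.84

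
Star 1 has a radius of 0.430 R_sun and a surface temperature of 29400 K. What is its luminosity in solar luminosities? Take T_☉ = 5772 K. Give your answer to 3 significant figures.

L/L_☉ = (R/R_☉)² (T/T_☉)⁴ = (0.430)² × (29400/5772)⁴
       = 0.1849 × (5.094)⁴ = 0.1849 × 673.1 = 124.5.

124 solar luminosities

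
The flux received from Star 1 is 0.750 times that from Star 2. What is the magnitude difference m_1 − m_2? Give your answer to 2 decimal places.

0.31

m_1 − m_2 = −2.5 log₁₀(F_1/F_2) = −2.5 log₁₀(0.750) = −2.5 × (-0.125) = 0.312.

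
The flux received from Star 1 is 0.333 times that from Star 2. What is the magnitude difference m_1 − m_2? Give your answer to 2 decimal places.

1.19

m_1 − m_2 = −2.5 log₁₀(F_1/F_2) = −2.5 log₁₀(0.333) = −2.5 × (-0.478) = 1.194.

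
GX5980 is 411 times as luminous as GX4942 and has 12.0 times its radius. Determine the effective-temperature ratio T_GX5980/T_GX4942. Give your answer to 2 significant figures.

L ∝ R²T⁴ gives T ∝ (L/R²)^(1/4), so
T_GX5980/T_GX4942 = (411 / 12.0²)^(1/4) = (2.854)^(1/4) = 1.300.

1.3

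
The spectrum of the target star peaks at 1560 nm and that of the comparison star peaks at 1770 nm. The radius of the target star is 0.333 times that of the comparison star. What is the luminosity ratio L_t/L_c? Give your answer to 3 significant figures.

0.184

Wien's law gives T ∝ 1/λ_max, so T_t/T_c = λ_c/λ_t = 1770/1560 = 1.135.
Then L ∝ R²T⁴ gives L_t/L_c = (0.333)² × (1.135)⁴ = 0.1109 × 1.657 = 0.1838.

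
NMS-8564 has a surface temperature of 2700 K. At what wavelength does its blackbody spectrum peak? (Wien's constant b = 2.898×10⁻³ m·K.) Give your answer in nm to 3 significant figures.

1.07×10^3 nm

λ_max = b/T = 2.898×10⁻³ / 2700 = 1.07×10^-6 m = 1073 nm.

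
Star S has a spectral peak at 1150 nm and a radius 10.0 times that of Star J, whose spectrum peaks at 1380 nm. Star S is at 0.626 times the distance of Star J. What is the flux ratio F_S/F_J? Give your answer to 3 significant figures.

529

Wien's law: T_S/T_J = λ_J/λ_S = 1380/1150 = 1.200.
L_S/L_J = (R_S/R_J)²(T_S/T_J)⁴ = (10.0)²(1.200)⁴ = 207.4.
F_S/F_J = (L_S/L_J)/(d_S/d_J)² = 207.4/(0.626)² = 529.1.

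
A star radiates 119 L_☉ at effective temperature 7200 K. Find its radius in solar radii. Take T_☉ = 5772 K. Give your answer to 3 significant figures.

7.01 solar radii

R/R_☉ = √(L/L_☉) / (T/T_☉)² = √(119) / (1.247)²
       = 10.91 / 1.556 = 7.011.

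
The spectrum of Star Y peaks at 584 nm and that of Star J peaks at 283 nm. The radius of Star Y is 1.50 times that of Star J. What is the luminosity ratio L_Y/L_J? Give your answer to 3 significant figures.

Wien's law gives T ∝ 1/λ_max, so T_Y/T_J = λ_J/λ_Y = 283/584 = 0.4846.
Then L ∝ R²T⁴ gives L_Y/L_J = (1.50)² × (0.4846)⁴ = 2.250 × 0.05514 = 0.1241.

0.124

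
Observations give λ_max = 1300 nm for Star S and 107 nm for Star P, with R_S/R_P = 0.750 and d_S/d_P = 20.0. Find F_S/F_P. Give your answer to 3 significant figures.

6.45×10^-8

Wien's law: T_S/T_P = λ_P/λ_S = 107/1300 = 0.08231.
L_S/L_P = (R_S/R_P)²(T_S/T_P)⁴ = (0.750)²(0.08231)⁴ = 2.582×10^-5.
F_S/F_P = (L_S/L_P)/(d_S/d_P)² = 2.582×10^-5/(20.0)² = 6.454×10^-8.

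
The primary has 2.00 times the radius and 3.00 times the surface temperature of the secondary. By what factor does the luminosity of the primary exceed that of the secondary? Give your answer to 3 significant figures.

From the Stefan–Boltzmann law, L ∝ R²T⁴, so
L_p/L_s = (R_p/R_s)² (T_p/T_s)⁴ = (2.00)² × (3.00)⁴ = 4.000 × 81.00 = 324.0.

324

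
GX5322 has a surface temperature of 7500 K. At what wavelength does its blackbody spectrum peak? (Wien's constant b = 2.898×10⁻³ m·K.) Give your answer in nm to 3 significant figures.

386 nm

λ_max = b/T = 2.898×10⁻³ / 7500 = 3.86×10^-7 m = 386.4 nm.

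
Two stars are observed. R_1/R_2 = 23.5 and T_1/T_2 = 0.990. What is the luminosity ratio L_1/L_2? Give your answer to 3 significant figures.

From the Stefan–Boltzmann law, L ∝ R²T⁴, so
L_1/L_2 = (R_1/R_2)² (T_1/T_2)⁴ = (23.5)² × (0.990)⁴ = 552.2 × 0.9606 = 530.5.

530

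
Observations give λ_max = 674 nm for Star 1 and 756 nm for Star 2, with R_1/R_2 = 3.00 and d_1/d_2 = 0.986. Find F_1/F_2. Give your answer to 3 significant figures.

14.7

Wien's law: T_1/T_2 = λ_2/λ_1 = 756/674 = 1.122.
L_1/L_2 = (R_1/R_2)²(T_1/T_2)⁴ = (3.00)²(1.122)⁴ = 14.25.
F_1/F_2 = (L_1/L_2)/(d_1/d_2)² = 14.25/(0.986)² = 14.65.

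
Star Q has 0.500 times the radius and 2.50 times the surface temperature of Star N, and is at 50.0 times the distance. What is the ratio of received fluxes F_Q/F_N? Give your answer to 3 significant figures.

0.00391

L_Q/L_N = (R_Q/R_N)²(T_Q/T_N)⁴ = (0.500)² × (2.50)⁴ = 9.766.
F_Q/F_N = (L_Q/L_N)/(d_Q/d_N)² = 9.766 / (50.0)² = 0.003906.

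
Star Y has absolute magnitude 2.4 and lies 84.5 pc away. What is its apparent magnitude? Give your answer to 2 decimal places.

m = M + 5 log₁₀(d/10 pc) = 2.4 + 5 log₁₀(84.5/10)
  = 2.4 + 5 × 0.927 = 2.4 + 4.63 = 7.03.

7.03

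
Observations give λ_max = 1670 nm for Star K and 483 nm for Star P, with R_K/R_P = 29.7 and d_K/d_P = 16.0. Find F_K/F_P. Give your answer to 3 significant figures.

0.0241

Wien's law: T_K/T_P = λ_P/λ_K = 483/1670 = 0.2892.
L_K/L_P = (R_K/R_P)²(T_K/T_P)⁴ = (29.7)²(0.2892)⁴ = 6.172.
F_K/F_P = (L_K/L_P)/(d_K/d_P)² = 6.172/(16.0)² = 0.02411.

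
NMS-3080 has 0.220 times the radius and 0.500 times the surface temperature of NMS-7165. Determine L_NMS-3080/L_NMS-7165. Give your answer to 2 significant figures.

0.0030

From the Stefan–Boltzmann law, L ∝ R²T⁴, so
L_NMS-3080/L_NMS-7165 = (R_NMS-3080/R_NMS-7165)² (T_NMS-3080/T_NMS-7165)⁴ = (0.220)² × (0.500)⁴ = 0.04840 × 0.06250 = 0.003025.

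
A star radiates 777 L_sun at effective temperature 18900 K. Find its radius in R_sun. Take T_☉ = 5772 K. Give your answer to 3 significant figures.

R/R_☉ = √(L/L_☉) / (T/T_☉)² = √(777) / (3.274)²
       = 27.87 / 10.72 = 2.600.

2.60 R_sun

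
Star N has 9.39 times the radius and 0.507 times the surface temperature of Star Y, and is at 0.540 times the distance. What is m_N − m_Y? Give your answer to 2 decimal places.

L_N/L_Y = (9.39)²(0.507)⁴ = 5.826.
F_N/F_Y = (L_N/L_Y)/(d_N/d_Y)² = 5.826/0.2916 = 19.98.
m_N − m_Y = −2.5 log₁₀(19.98) = -3.25.

-3.25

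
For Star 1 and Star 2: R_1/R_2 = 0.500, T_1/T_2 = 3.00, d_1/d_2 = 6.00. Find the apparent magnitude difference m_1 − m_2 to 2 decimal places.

L_1/L_2 = (0.500)²(3.00)⁴ = 20.25.
F_1/F_2 = (L_1/L_2)/(d_1/d_2)² = 20.25/36.00 = 0.5625.
m_1 − m_2 = −2.5 log₁₀(0.5625) = 0.62.

0.62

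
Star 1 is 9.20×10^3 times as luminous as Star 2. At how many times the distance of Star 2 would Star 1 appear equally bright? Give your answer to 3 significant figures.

95.9

Equal flux requires L_1/d_1² = L_2/d_2², so d_1/d_2 = √(L_1/L_2)
= √(9.20×10^3) = 95.92.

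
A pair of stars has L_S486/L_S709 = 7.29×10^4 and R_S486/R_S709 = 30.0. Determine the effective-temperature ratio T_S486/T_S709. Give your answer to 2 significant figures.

3.0

L ∝ R²T⁴ gives T ∝ (L/R²)^(1/4), so
T_S486/T_S709 = (7.29×10^4 / 30.0²)^(1/4) = (81.00)^(1/4) = 3.000.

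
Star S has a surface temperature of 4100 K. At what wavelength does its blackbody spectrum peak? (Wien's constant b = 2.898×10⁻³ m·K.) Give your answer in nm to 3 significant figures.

λ_max = b/T = 2.898×10⁻³ / 4100 = 7.07×10^-7 m = 706.8 nm.

707 nm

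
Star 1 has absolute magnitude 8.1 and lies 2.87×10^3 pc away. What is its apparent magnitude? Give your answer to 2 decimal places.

20.39

m = M + 5 log₁₀(d/10 pc) = 8.1 + 5 log₁₀(2.87×10^3/10)
  = 8.1 + 5 × 2.458 = 8.1 + 12.29 = 20.39.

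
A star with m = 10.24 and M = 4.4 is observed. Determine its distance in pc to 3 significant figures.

m − M = 5 log₁₀(d/10 pc)
10.24 − (4.4) = 5.84 = 5 log₁₀(d/10)
d = 10 × 10^(5.84/5) = 10 × 10^1.168 = 147.2 pc.

147 pc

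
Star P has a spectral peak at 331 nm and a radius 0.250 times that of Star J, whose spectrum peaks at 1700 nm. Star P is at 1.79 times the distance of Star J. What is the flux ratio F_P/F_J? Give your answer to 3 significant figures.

13.6

Wien's law: T_P/T_J = λ_J/λ_P = 1700/331 = 5.136.
L_P/L_J = (R_P/R_J)²(T_P/T_J)⁴ = (0.250)²(5.136)⁴ = 43.49.
F_P/F_J = (L_P/L_J)/(d_P/d_J)² = 43.49/(1.79)² = 13.57.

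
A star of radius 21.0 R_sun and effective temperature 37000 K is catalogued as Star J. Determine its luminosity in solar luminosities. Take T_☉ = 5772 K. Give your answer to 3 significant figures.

7.45×10^5 solar luminosities

L/L_☉ = (R/R_☉)² (T/T_☉)⁴ = (21.0)² × (37000/5772)⁴
       = 441.0 × (6.410)⁴ = 441.0 × 1689 = 7.446×10^5.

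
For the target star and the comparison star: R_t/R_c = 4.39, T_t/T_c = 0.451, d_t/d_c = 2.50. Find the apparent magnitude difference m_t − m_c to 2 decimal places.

2.24

L_t/L_c = (4.39)²(0.451)⁴ = 0.7973.
F_t/F_c = (L_t/L_c)/(d_t/d_c)² = 0.7973/6.250 = 0.1276.
m_t − m_c = −2.5 log₁₀(0.1276) = 2.24.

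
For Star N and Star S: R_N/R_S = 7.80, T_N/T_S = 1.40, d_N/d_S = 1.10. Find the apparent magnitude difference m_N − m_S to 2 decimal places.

-5.71

L_N/L_S = (7.80)²(1.40)⁴ = 233.7.
F_N/F_S = (L_N/L_S)/(d_N/d_S)² = 233.7/1.210 = 193.2.
m_N − m_S = −2.5 log₁₀(193.2) = -5.71.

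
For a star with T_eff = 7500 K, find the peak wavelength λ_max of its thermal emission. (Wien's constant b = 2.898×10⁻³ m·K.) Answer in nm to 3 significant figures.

386 nm

λ_max = b/T = 2.898×10⁻³ / 7500 = 3.86×10^-7 m = 386.4 nm.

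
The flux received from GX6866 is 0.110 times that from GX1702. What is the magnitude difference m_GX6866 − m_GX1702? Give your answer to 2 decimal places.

2.40

m_GX6866 − m_GX1702 = −2.5 log₁₀(F_GX6866/F_GX1702) = −2.5 log₁₀(0.110) = −2.5 × (-0.959) = 2.397.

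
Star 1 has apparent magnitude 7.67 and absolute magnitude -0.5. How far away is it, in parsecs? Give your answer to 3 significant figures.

m − M = 5 log₁₀(d/10 pc)
7.67 − (-0.5) = 8.17 = 5 log₁₀(d/10)
d = 10 × 10^(8.17/5) = 10 × 10^1.634 = 430.5 pc.

431 pc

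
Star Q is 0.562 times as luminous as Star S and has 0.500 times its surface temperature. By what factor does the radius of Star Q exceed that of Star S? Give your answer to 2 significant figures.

L ∝ R²T⁴ gives R ∝ √L / T², so
R_Q/R_S = √(0.562) / (0.500)² = 0.7497 / 0.2500 = 2.999.

3.0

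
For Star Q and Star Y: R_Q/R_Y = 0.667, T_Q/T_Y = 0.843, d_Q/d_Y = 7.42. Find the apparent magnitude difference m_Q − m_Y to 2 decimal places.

L_Q/L_Y = (0.667)²(0.843)⁴ = 0.2247.
F_Q/F_Y = (L_Q/L_Y)/(d_Q/d_Y)² = 0.2247/55.06 = 0.004081.
m_Q − m_Y = −2.5 log₁₀(0.004081) = 5.97.

5.97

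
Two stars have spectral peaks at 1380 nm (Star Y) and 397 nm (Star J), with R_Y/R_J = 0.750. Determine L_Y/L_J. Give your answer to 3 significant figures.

0.00385

Wien's law gives T ∝ 1/λ_max, so T_Y/T_J = λ_J/λ_Y = 397/1380 = 0.2877.
Then L ∝ R²T⁴ gives L_Y/L_J = (0.750)² × (0.2877)⁴ = 0.5625 × 0.006849 = 0.003853.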